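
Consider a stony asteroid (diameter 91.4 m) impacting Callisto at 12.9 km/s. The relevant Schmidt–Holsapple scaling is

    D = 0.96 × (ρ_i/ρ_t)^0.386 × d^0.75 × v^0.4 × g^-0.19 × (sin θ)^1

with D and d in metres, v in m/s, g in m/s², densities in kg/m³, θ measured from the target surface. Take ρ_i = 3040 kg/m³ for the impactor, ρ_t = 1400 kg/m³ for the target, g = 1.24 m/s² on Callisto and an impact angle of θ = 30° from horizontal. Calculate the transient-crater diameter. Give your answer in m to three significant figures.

D ≈ 810 m

In SI units: v = 12900 m/s.
(ρ_i/ρ_t)^0.386 = (3040/1400)^0.386 = 1.349
d^0.75 = 91.4^0.75 = 29.56
v^0.4 = 12900^0.4 = 44.08
g^-0.19 = 1.24^-0.19 = 0.9600
(sin 30°)^1 = 0.5000^1 = 0.5000
D = 0.96 × 1.349 × 29.56 × 44.08 × 0.9600 × 0.5000 = 810.0 m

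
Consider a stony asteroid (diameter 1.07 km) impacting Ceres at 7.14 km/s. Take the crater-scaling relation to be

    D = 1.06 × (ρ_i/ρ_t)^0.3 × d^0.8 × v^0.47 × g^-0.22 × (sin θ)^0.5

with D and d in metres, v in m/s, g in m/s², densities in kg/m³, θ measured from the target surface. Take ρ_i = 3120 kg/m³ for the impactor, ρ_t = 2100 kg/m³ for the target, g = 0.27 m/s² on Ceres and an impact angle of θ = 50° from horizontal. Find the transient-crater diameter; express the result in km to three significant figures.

In SI units: d = 1070 m, v = 7140 m/s.
(ρ_i/ρ_t)^0.3 = (3120/2100)^0.3 = 1.126
d^0.8 = 1070^0.8 = 265.2
v^0.47 = 7140^0.47 = 64.75
g^-0.22 = 0.27^-0.22 = 1.334
(sin 50°)^0.5 = 0.7660^0.5 = 0.8752
D = 1.06 × 1.126 × 265.2 × 64.75 × 1.334 × 0.8752 = 23929 m
   = 23.93 km

D ≈ 23.9 km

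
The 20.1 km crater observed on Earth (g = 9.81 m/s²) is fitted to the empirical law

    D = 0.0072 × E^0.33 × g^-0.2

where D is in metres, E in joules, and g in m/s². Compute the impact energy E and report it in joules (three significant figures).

E ≈ 1.36 × 10^20 J

Rearranging: E = [D / (0.0072 · g^-0.2)]^(1/0.33).
D = 20100 m.
g^-0.2 = 9.81^-0.2 = 0.6334
D / (0.0072 × 0.6334) = 20100 / (4.560 × 10^-3) = 4.408 × 10^6
E = (4.408 × 10^6)^3.0303 = 1.362 × 10^20 J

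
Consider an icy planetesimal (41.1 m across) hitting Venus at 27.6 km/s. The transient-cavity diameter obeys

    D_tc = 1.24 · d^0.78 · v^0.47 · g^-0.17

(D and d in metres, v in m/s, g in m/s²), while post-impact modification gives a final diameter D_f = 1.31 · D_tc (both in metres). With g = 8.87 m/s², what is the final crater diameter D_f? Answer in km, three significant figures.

v = 27600 m/s.
d^0.78 = 41.1^0.78 = 18.15
v^0.47 = 27600^0.47 = 122.2
g^-0.17 = 8.87^-0.17 = 0.6900
D_tc = 1.24 × 18.15 × 122.2 × 0.6900 = 1898 m
D_f = 1.31 × 1898 = 2486 m
     = 2.486 km

D_f ≈ 2.49 km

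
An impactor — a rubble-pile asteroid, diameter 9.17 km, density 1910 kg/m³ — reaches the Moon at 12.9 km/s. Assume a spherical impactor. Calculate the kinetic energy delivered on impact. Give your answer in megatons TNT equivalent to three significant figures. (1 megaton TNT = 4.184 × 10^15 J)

E ≈ 1.53 × 10^7 Mt TNT

d = 9170 m; v = 12900 m/s.
Mass m = (π/6) ρ d³ = (π/6) × 1910 × (9170)³ = 7.712 × 10^14 kg
E = ½ m v² = 0.5 × 7.712 × 10^14 × (12900)² = 6.417 × 10^22 J
   = 6.417 × 10^22 / 4.184×10^15 = 1.534 × 10^7 Mt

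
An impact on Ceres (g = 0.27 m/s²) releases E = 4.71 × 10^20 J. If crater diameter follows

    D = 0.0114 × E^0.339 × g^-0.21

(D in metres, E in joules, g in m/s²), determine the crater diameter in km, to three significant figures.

E^0.339 = (4.71 × 10^20)^0.339 = 1.019 × 10^7
g^-0.21 = 0.27^-0.21 = 1.316
D = 0.0114 × 1.019 × 10^7 × 1.316 = 1.529 × 10^5 m
   = 152.9 km

D ≈ 153 km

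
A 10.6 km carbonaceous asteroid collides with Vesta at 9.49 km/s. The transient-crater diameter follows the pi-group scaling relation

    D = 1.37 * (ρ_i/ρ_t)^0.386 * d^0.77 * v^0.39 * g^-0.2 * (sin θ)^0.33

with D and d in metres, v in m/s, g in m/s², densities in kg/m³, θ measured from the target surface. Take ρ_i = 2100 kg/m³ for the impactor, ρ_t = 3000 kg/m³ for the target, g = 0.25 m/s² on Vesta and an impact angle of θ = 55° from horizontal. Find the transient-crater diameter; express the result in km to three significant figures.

D ≈ 66.0 km

In SI units: d = 10600 m, v = 9490 m/s.
(ρ_i/ρ_t)^0.386 = (2100/3000)^0.386 = 0.8714
d^0.77 = 10600^0.77 = 1257
v^0.39 = 9490^0.39 = 35.57
g^-0.2 = 0.25^-0.2 = 1.320
(sin 55°)^0.33 = 0.8192^0.33 = 0.9363
D = 1.37 × 0.8714 × 1257 × 35.57 × 1.320 × 0.9363 = 65970 m
   = 65.97 km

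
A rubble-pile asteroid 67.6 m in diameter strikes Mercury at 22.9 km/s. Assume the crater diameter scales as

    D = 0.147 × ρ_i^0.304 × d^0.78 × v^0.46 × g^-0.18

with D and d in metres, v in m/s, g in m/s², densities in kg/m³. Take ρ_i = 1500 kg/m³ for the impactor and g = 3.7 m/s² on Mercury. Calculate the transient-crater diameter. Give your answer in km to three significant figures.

D ≈ 2.91 km

In SI units: v = 22900 m/s.
ρ_i^0.304 = 1500^0.304 = 9.237
d^0.78 = 67.6^0.78 = 26.75
v^0.46 = 22900^0.46 = 101.3
g^-0.18 = 3.7^-0.18 = 0.7902
D = 0.147 × 9.237 × 26.75 × 101.3 × 0.7902 = 2907 m
   = 2.907 km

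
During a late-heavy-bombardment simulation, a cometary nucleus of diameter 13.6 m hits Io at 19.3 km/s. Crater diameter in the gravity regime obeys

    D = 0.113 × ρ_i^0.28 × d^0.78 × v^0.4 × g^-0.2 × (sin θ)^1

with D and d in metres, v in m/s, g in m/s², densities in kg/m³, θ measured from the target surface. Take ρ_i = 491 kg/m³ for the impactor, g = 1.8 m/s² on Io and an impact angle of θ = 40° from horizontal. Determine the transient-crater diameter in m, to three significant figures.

D ≈ 145 m

In SI units: v = 19300 m/s.
ρ_i^0.28 = 491^0.28 = 5.669
d^0.78 = 13.6^0.78 = 7.659
v^0.4 = 19300^0.4 = 51.79
g^-0.2 = 1.8^-0.2 = 0.8891
(sin 40°)^1 = 0.6428^1 = 0.6428
D = 0.113 × 5.669 × 7.659 × 51.79 × 0.8891 × 0.6428 = 145.2 m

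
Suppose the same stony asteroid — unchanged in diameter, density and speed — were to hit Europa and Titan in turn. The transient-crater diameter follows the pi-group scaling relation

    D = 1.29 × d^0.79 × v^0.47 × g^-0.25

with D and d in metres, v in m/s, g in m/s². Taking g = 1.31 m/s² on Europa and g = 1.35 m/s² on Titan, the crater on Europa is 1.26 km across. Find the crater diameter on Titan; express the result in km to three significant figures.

D ≈ 1.25 km

All impactor-dependent factors cancel in the ratio, leaving D_Titan/D_Europa = (g_Titan/g_Europa)^-0.25.
(1.35/1.31)^-0.25 = 1.031^-0.25 = 0.9924
D_Titan = 0.9924 × 1.26 km = 1.25 km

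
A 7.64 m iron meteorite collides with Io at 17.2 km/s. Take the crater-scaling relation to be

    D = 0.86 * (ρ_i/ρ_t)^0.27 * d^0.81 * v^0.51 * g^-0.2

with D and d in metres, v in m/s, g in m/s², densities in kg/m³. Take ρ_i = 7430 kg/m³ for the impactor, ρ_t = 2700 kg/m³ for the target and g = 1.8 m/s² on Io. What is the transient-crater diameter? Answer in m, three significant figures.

D ≈ 754 m

In SI units: v = 17200 m/s.
(ρ_i/ρ_t)^0.27 = (7430/2700)^0.27 = 1.314
d^0.81 = 7.64^0.81 = 5.192
v^0.51 = 17200^0.51 = 144.6
g^-0.2 = 1.8^-0.2 = 0.8891
D = 0.86 × 1.314 × 5.192 × 144.6 × 0.8891 = 754.3 m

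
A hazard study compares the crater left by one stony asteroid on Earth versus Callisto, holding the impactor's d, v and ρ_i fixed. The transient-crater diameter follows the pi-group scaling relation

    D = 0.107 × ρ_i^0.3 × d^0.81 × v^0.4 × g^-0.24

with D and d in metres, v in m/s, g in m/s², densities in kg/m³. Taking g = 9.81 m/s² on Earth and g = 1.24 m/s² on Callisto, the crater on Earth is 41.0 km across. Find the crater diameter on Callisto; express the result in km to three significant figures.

D ≈ 67.4 km

All impactor-dependent factors cancel in the ratio, leaving D_Callisto/D_Earth = (g_Callisto/g_Earth)^-0.24.
(1.24/9.81)^-0.24 = 0.1264^-0.24 = 1.643
D_Callisto = 1.643 × 41.0 km = 67.4 km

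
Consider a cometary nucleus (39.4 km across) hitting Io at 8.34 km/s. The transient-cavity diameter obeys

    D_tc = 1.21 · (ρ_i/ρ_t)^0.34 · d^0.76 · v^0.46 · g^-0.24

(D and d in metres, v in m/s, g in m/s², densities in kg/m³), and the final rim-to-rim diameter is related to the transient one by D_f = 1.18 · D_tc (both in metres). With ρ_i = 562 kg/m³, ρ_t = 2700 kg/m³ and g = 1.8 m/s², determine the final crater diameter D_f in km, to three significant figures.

In SI: d = 39400 m, v = 8340 m/s.
(ρ_i/ρ_t)^0.34 = (562/2700)^0.34 = 0.5865
d^0.76 = 39400^0.76 = 3109
v^0.46 = 8340^0.46 = 63.64
g^-0.24 = 1.8^-0.24 = 0.8684
D_tc = 1.21 × 0.5865 × 3109 × 63.64 × 0.8684 = 1.219 × 10^5 m
D_f = 1.18 × 1.219 × 10^5 = 1.438 × 10^5 m
     = 143.8 km

D_f ≈ 144 km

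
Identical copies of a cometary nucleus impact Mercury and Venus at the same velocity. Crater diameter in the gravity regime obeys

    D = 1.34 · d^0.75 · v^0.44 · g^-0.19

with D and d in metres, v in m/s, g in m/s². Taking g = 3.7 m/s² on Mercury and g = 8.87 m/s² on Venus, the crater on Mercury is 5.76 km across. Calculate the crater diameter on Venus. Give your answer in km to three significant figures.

All impactor-dependent factors cancel in the ratio, leaving D_Venus/D_Mercury = (g_Venus/g_Mercury)^-0.19.
(8.87/3.7)^-0.19 = 2.397^-0.19 = 0.8470
D_Venus = 0.8470 × 5.76 km = 4.88 km

D ≈ 4.88 km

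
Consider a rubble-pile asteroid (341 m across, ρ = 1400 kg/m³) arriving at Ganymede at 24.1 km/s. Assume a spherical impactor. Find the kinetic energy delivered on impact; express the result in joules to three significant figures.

v = 24100 m/s.
Mass m = (π/6) ρ d³ = (π/6) × 1400 × (341)³ = 2.907 × 10^10 kg
E = ½ m v² = 0.5 × 2.907 × 10^10 × (24100)² = 8.442 × 10^18 J

E ≈ 8.44 × 10^18 J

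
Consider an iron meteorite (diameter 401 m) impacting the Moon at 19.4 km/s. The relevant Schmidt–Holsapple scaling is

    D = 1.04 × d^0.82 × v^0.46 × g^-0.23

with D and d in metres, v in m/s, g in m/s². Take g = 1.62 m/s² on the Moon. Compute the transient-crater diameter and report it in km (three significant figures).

D ≈ 11.9 km

In SI units: v = 19400 m/s.
d^0.82 = 401^0.82 = 136.3
v^0.46 = 19400^0.46 = 93.84
g^-0.23 = 1.62^-0.23 = 0.8950
D = 1.04 × 136.3 × 93.84 × 0.8950 = 11905 m
   = 11.91 km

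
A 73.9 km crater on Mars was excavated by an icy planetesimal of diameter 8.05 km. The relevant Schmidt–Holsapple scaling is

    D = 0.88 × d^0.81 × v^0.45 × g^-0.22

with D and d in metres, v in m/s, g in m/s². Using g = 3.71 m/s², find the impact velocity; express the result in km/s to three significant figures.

v ≈ 15.5 km/s

Rearranging for v: v = [D / (0.88 · 8050^0.81 · 3.71^-0.22)]^(1/0.45).
D = 73900 m.
8050^0.81 = 1458
3.71^-0.22 = 0.7494
Denominator = 0.88 × 1458 × 0.7494 = 961.5
D / 961.5 = 73900 / 961.5 = 76.86
v = 76.86^(1/0.45) = 76.86^2.2222 = 15503 m/s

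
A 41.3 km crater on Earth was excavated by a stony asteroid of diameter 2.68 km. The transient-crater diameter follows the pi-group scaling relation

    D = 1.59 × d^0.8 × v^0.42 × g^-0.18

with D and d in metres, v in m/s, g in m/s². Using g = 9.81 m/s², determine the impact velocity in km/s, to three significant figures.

Rearranging for v: v = [D / (1.59 · 2680^0.8 · 9.81^-0.18)]^(1/0.42).
D = 41300 m.
2680^0.8 = 552.7
9.81^-0.18 = 0.6630
Denominator = 1.59 × 552.7 × 0.6630 = 582.6
D / 582.6 = 41300 / 582.6 = 70.89
v = 70.89^(1/0.42) = 70.89^2.381 = 25483 m/s

v ≈ 25.5 km/s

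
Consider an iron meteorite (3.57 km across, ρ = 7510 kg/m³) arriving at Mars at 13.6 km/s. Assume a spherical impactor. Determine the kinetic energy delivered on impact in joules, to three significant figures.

E ≈ 1.65 × 10^22 J

d = 3570 m; v = 13600 m/s.
Mass m = (π/6) ρ d³ = (π/6) × 7510 × (3570)³ = 1.789 × 10^14 kg
E = ½ m v² = 0.5 × 1.789 × 10^14 × (13600)² = 1.654 × 10^22 J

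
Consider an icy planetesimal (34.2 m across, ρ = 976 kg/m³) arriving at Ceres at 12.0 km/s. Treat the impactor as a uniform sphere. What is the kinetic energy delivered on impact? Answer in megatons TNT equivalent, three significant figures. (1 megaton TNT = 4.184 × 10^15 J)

E ≈ 0.352 Mt TNT

v = 12000 m/s.
Mass m = (π/6) ρ d³ = (π/6) × 976 × (34.2)³ = 2.044 × 10^7 kg
E = ½ m v² = 0.5 × 2.044 × 10^7 × (12000)² = 1.472 × 10^15 J
   = 1.472 × 10^15 / 4.184×10^15 = 0.3518 Mt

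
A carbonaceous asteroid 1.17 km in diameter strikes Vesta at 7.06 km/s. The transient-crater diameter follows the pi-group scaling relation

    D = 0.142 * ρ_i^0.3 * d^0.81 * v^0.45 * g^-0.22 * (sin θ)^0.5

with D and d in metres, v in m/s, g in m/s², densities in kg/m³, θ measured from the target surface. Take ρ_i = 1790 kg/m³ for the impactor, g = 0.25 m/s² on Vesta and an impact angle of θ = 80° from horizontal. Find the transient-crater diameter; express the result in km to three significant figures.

In SI units: d = 1170 m, v = 7060 m/s.
ρ_i^0.3 = 1790^0.3 = 9.459
d^0.81 = 1170^0.81 = 305.7
v^0.45 = 7060^0.45 = 53.95
g^-0.22 = 0.25^-0.22 = 1.357
(sin 80°)^0.5 = 0.9848^0.5 = 0.9924
D = 0.142 × 9.459 × 305.7 × 53.95 × 1.357 × 0.9924 = 29832 m
   = 29.83 km

D ≈ 29.8 km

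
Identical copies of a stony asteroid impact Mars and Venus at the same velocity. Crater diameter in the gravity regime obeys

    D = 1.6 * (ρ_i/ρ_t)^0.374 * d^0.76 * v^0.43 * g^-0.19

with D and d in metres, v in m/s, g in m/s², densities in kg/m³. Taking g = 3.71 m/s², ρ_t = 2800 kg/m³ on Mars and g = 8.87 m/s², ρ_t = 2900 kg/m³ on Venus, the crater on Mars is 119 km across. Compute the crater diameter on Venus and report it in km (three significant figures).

D ≈ 99.5 km

The impactor-only factors (d, v, ρ_i) cancel in the ratio, leaving D_Venus/D_Mars = (g_Venus/g_Mars)^-0.19 · (ρ_t,Mars/ρ_t,Venus)^0.374.
(8.87/3.71)^-0.19 = 2.391^-0.19 = 0.8474
(2800/2900)^0.374 = 0.9655^0.374 = 0.9870
Ratio = 0.8474 × 0.9870 = 0.8364
D_Venus = 0.8364 × 119 km = 99.5 km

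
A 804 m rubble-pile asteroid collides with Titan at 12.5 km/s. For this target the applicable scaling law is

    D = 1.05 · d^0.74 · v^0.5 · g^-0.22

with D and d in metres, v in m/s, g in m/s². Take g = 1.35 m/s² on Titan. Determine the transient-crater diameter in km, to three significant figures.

D ≈ 15.5 km

In SI units: v = 12500 m/s.
d^0.74 = 804^0.74 = 141.2
v^0.5 = 12500^0.5 = 111.8
g^-0.22 = 1.35^-0.22 = 0.9361
D = 1.05 × 141.2 × 111.8 × 0.9361 = 15516 m
   = 15.52 km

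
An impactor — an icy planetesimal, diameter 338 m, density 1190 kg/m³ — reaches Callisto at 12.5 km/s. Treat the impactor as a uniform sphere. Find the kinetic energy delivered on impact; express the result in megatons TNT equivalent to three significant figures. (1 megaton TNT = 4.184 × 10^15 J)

v = 12500 m/s.
Mass m = (π/6) ρ d³ = (π/6) × 1190 × (338)³ = 2.406 × 10^10 kg
E = ½ m v² = 0.5 × 2.406 × 10^10 × (12500)² = 1.880 × 10^18 J
   = 1.880 × 10^18 / 4.184×10^15 = 449.3 Mt

E ≈ 449 Mt TNT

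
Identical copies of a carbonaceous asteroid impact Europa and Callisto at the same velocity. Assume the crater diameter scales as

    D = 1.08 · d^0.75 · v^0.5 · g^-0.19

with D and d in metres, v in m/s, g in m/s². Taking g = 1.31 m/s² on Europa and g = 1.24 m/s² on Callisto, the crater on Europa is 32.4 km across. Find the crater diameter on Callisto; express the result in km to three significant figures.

All impactor-dependent factors cancel in the ratio, leaving D_Callisto/D_Europa = (g_Callisto/g_Europa)^-0.19.
(1.24/1.31)^-0.19 = 0.9466^-0.19 = 1.010
D_Callisto = 1.010 × 32.4 km = 32.7 km

D ≈ 32.7 km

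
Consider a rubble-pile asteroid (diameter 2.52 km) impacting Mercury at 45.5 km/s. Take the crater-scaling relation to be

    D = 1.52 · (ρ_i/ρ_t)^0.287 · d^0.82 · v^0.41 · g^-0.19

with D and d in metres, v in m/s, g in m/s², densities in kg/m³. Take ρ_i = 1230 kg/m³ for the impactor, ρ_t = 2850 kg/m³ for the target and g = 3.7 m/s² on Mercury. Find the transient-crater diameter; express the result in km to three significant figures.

In SI units: d = 2520 m, v = 45500 m/s.
(ρ_i/ρ_t)^0.287 = (1230/2850)^0.287 = 0.7857
d^0.82 = 2520^0.82 = 615.4
v^0.41 = 45500^0.41 = 81.24
g^-0.19 = 3.7^-0.19 = 0.7799
D = 1.52 × 0.7857 × 615.4 × 81.24 × 0.7799 = 46566 m
   = 46.57 km

D ≈ 46.6 km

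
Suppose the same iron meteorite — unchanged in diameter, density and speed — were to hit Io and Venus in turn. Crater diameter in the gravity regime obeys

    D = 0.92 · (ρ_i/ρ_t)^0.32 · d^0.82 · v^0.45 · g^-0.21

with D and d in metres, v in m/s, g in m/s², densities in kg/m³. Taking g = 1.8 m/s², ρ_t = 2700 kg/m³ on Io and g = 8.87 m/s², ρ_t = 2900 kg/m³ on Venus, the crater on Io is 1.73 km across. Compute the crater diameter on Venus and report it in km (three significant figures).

The impactor-only factors (d, v, ρ_i) cancel in the ratio, leaving D_Venus/D_Io = (g_Venus/g_Io)^-0.21 · (ρ_t,Io/ρ_t,Venus)^0.32.
(8.87/1.8)^-0.21 = 4.928^-0.21 = 0.7154
(2700/2900)^0.32 = 0.9310^0.32 = 0.9774
Ratio = 0.7154 × 0.9774 = 0.6992
D_Venus = 0.6992 × 1.73 km = 1.21 km

D ≈ 1.21 km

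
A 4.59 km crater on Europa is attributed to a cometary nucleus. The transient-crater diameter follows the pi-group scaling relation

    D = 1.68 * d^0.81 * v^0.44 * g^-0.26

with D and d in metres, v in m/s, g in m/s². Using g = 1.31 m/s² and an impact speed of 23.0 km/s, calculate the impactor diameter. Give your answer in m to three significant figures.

d ≈ 81.5 m

Rearranging for d: d = [D / (1.68 · 23000^0.44 · 1.31^-0.26)]^(1/0.81).
D = 4590 m.
23000^0.44 = 83.02
1.31^-0.26 = 0.9322
Denominator = 1.68 × 83.02 × 0.9322 = 130.0
D / 130.0 = 4590 / 130.0 = 35.31
d = 35.31^(1/0.81) = 35.31^1.2346 = 81.48 m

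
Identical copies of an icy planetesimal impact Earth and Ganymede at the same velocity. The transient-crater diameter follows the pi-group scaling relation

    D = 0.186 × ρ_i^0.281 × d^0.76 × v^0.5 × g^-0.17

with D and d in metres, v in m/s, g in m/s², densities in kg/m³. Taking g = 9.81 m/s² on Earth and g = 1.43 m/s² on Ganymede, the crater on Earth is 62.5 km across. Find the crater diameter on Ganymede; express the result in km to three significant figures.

All impactor-dependent factors cancel in the ratio, leaving D_Ganymede/D_Earth = (g_Ganymede/g_Earth)^-0.17.
(1.43/9.81)^-0.17 = 0.1458^-0.17 = 1.387
D_Ganymede = 1.387 × 62.5 km = 86.7 km

D ≈ 86.7 km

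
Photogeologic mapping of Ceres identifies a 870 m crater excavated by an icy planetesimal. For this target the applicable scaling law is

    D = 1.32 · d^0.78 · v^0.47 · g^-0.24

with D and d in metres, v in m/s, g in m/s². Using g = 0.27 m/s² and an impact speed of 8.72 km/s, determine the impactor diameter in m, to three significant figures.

d ≈ 11.6 m

Rearranging for d: d = [D / (1.32 · 8720^0.47 · 0.27^-0.24)]^(1/0.78).
8720^0.47 = 71.13
0.27^-0.24 = 1.369
Denominator = 1.32 × 71.13 × 1.369 = 128.5
D / 128.5 = 870 / 128.5 = 6.770
d = 6.770^(1/0.78) = 6.770^1.2821 = 11.61 m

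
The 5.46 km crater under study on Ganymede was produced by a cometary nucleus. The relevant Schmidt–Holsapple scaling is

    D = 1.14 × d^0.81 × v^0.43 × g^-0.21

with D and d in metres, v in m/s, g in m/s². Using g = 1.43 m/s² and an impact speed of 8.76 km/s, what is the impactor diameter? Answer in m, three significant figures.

Rearranging for d: d = [D / (1.14 · 8760^0.43 · 1.43^-0.21)]^(1/0.81).
D = 5460 m.
8760^0.43 = 49.58
1.43^-0.21 = 0.9276
Denominator = 1.14 × 49.58 × 0.9276 = 52.43
D / 52.43 = 5460 / 52.43 = 104.1
d = 104.1^(1/0.81) = 104.1^1.2346 = 309.6 m

d ≈ 310 m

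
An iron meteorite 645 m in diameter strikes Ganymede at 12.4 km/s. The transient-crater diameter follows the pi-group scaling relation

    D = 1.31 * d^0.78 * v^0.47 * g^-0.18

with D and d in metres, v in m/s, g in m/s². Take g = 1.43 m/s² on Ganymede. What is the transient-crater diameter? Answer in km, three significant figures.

In SI units: v = 12400 m/s.
d^0.78 = 645^0.78 = 155.4
v^0.47 = 12400^0.47 = 83.93
g^-0.18 = 1.43^-0.18 = 0.9376
D = 1.31 × 155.4 × 83.93 × 0.9376 = 16020 m
   = 16.02 km

D ≈ 16.0 km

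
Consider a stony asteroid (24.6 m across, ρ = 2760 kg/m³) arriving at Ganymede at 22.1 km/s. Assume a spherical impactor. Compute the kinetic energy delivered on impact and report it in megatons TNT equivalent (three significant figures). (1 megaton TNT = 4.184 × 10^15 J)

v = 22100 m/s.
Mass m = (π/6) ρ d³ = (π/6) × 2760 × (24.6)³ = 2.151 × 10^7 kg
E = ½ m v² = 0.5 × 2.151 × 10^7 × (22100)² = 5.253 × 10^15 J
   = 5.253 × 10^15 / 4.184×10^15 = 1.255 Mt

E ≈ 1.26 Mt TNT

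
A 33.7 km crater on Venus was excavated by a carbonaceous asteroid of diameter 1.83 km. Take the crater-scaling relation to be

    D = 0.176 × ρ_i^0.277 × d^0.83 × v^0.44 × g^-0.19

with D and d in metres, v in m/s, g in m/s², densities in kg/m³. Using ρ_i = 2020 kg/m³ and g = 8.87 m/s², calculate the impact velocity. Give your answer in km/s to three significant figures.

v ≈ 15.1 km/s

Rearranging for v: v = [D / (0.176 · 2020^0.277 · 1830^0.83 · 8.87^-0.19)]^(1/0.44).
D = 33700 m.
2020^0.277 = 8.233
1830^0.83 = 510.3
8.87^-0.19 = 0.6605
Denominator = 0.176 × 8.233 × 510.3 × 0.6605 = 488.4
D / 488.4 = 33700 / 488.4 = 69.00
v = 69.00^(1/0.44) = 69.00^2.2727 = 15106 m/s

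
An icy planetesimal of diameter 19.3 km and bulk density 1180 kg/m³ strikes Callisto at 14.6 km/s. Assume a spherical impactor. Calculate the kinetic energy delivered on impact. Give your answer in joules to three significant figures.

d = 19300 m; v = 14600 m/s.
Mass m = (π/6) ρ d³ = (π/6) × 1180 × (19300)³ = 4.442 × 10^15 kg
E = ½ m v² = 0.5 × 4.442 × 10^15 × (14600)² = 4.734 × 10^23 J

E ≈ 4.73 × 10^23 J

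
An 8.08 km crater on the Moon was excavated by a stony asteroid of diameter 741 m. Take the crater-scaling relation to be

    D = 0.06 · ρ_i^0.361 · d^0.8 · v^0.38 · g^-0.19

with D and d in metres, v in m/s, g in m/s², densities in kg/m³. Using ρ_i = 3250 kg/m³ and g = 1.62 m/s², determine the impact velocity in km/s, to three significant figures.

Rearranging for v: v = [D / (0.06 · 3250^0.361 · 741^0.8 · 1.62^-0.19)]^(1/0.38).
D = 8080 m.
3250^0.361 = 18.53
741^0.8 = 197.6
1.62^-0.19 = 0.9124
Denominator = 0.06 × 18.53 × 197.6 × 0.9124 = 200.4
D / 200.4 = 8080 / 200.4 = 40.32
v = 40.32^(1/0.38) = 40.32^2.6316 = 16791 m/s

v ≈ 16.8 km/s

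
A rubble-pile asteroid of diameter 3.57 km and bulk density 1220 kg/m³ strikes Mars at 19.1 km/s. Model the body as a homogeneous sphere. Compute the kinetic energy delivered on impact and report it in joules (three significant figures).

E ≈ 5.30 × 10^21 J

d = 3570 m; v = 19100 m/s.
Mass m = (π/6) ρ d³ = (π/6) × 1220 × (3570)³ = 2.906 × 10^13 kg
E = ½ m v² = 0.5 × 2.906 × 10^13 × (19100)² = 5.301 × 10^21 J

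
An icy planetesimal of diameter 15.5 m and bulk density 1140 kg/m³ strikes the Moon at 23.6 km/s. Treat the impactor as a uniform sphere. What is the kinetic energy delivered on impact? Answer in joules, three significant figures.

v = 23600 m/s.
Mass m = (π/6) ρ d³ = (π/6) × 1140 × (15.5)³ = 2.223 × 10^6 kg
E = ½ m v² = 0.5 × 2.223 × 10^6 × (23600)² = 6.191 × 10^14 J

E ≈ 6.19 × 10^14 J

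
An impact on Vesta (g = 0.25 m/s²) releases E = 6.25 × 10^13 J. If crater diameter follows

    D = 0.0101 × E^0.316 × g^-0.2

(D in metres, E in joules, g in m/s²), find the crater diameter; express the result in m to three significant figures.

E^0.316 = (6.25 × 10^13)^0.316 = 2.288 × 10^4
g^-0.2 = 0.25^-0.2 = 1.320
D = 0.0101 × 2.288 × 10^4 × 1.320 = 305.0 m

D ≈ 305 m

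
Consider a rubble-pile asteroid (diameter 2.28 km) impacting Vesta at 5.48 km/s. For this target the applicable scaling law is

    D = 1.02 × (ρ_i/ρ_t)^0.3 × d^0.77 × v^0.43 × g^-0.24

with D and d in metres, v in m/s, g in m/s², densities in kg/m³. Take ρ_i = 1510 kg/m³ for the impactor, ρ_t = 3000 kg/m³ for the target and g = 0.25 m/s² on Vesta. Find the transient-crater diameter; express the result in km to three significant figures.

In SI units: d = 2280 m, v = 5480 m/s.
(ρ_i/ρ_t)^0.3 = (1510/3000)^0.3 = 0.8139
d^0.77 = 2280^0.77 = 385.1
v^0.43 = 5480^0.43 = 40.52
g^-0.24 = 0.25^-0.24 = 1.395
D = 1.02 × 0.8139 × 385.1 × 40.52 × 1.395 = 18071 m
   = 18.07 km

D ≈ 18.1 km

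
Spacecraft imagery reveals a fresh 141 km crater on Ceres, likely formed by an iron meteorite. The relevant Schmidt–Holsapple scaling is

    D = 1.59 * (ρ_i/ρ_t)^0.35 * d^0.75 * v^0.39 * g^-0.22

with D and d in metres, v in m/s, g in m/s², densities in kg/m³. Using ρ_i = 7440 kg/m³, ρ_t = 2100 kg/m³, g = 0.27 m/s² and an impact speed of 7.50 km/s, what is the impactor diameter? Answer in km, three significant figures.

d ≈ 14.4 km

Rearranging for d: d = [D / (1.59 · (7440/2100)^0.35 · 7500^0.39 · 0.27^-0.22)]^(1/0.75).
D = 141000 m.
(7440/2100)^0.35 = 1.557
7500^0.39 = 32.45
0.27^-0.22 = 1.334
Denominator = 1.59 × 1.557 × 32.45 × 1.334 = 107.2
D / 107.2 = 141000 / 107.2 = 1315
d = 1315^(1/0.75) = 1315^1.3333 = 14403 m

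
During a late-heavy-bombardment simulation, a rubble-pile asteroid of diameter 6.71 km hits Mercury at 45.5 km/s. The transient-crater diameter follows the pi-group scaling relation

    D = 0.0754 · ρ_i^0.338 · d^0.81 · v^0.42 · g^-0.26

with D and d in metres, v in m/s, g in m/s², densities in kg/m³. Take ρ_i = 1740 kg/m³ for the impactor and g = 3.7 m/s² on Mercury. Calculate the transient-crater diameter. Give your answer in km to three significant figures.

In SI units: d = 6710 m, v = 45500 m/s.
ρ_i^0.338 = 1740^0.338 = 12.45
d^0.81 = 6710^0.81 = 1258
v^0.42 = 45500^0.42 = 90.44
g^-0.26 = 3.7^-0.26 = 0.7117
D = 0.0754 × 12.45 × 1258 × 90.44 × 0.7117 = 76011 m
   = 76.01 km

D ≈ 76.0 km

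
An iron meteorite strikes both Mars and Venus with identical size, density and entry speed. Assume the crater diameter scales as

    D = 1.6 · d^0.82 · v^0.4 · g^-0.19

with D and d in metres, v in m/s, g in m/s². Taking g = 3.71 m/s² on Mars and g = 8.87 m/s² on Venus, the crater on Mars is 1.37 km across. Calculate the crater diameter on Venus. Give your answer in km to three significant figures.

All impactor-dependent factors cancel in the ratio, leaving D_Venus/D_Mars = (g_Venus/g_Mars)^-0.19.
(8.87/3.71)^-0.19 = 2.391^-0.19 = 0.8474
D_Venus = 0.8474 × 1.37 km = 1.16 km

D ≈ 1.16 km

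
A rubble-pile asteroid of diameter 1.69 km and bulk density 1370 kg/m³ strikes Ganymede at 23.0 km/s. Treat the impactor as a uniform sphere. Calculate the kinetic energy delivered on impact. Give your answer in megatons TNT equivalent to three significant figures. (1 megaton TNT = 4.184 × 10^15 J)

d = 1690 m; v = 23000 m/s.
Mass m = (π/6) ρ d³ = (π/6) × 1370 × (1690)³ = 3.462 × 10^12 kg
E = ½ m v² = 0.5 × 3.462 × 10^12 × (23000)² = 9.157 × 10^20 J
   = 9.157 × 10^20 / 4.184×10^15 = 2.189 × 10^5 Mt

E ≈ 2.19 × 10^5 Mt TNT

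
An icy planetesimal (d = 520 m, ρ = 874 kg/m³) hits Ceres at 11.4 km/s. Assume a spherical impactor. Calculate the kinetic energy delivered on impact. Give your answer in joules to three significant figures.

v = 11400 m/s.
Mass m = (π/6) ρ d³ = (π/6) × 874 × (520)³ = 6.435 × 10^10 kg
E = ½ m v² = 0.5 × 6.435 × 10^10 × (11400)² = 4.181 × 10^18 J

E ≈ 4.18 × 10^18 J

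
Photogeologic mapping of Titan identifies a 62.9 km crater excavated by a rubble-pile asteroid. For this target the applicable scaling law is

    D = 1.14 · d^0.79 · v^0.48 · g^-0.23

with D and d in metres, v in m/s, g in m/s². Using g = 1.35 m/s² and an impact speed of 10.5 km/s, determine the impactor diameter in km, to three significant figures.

Rearranging for d: d = [D / (1.14 · 10500^0.48 · 1.35^-0.23)]^(1/0.79).
D = 62900 m.
10500^0.48 = 85.15
1.35^-0.23 = 0.9333
Denominator = 1.14 × 85.15 × 0.9333 = 90.60
D / 90.60 = 62900 / 90.60 = 694.3
d = 694.3^(1/0.79) = 694.3^1.2658 = 3952 m

d ≈ 3.95 km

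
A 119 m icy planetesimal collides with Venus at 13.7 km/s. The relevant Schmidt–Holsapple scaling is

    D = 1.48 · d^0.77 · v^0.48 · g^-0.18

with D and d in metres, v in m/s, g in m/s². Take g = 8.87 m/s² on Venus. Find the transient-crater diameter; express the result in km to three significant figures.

In SI units: v = 13700 m/s.
d^0.77 = 119^0.77 = 39.64
v^0.48 = 13700^0.48 = 96.74
g^-0.18 = 8.87^-0.18 = 0.6751
D = 1.48 × 39.64 × 96.74 × 0.6751 = 3832 m
   = 3.832 km

D ≈ 3.83 km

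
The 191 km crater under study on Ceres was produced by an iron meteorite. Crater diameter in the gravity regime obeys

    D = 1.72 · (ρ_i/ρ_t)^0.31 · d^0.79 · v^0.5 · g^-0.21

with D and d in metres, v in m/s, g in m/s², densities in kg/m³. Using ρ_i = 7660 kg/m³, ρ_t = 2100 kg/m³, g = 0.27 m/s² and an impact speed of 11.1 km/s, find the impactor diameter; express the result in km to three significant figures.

Rearranging for d: d = [D / (1.72 · (7660/2100)^0.31 · 11100^0.5 · 0.27^-0.21)]^(1/0.79).
D = 191000 m.
(7660/2100)^0.31 = 1.494
11100^0.5 = 105.4
0.27^-0.21 = 1.316
Denominator = 1.72 × 1.494 × 105.4 × 1.316 = 356.4
D / 356.4 = 191000 / 356.4 = 535.9
d = 535.9^(1/0.79) = 535.9^1.2658 = 2848 m

d ≈ 2.85 km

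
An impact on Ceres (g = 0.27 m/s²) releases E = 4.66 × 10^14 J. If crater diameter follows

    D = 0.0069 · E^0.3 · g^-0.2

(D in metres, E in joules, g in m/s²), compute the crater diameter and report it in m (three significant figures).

D ≈ 225 m

E^0.3 = (4.66 × 10^14)^0.3 = 2.515 × 10^4
g^-0.2 = 0.27^-0.2 = 1.299
D = 0.0069 × 2.515 × 10^4 × 1.299 = 225.4 m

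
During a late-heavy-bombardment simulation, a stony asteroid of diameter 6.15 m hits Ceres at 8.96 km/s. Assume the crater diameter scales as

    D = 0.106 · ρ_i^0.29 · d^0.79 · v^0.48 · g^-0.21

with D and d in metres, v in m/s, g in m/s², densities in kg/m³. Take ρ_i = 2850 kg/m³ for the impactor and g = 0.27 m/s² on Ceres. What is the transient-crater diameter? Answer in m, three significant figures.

D ≈ 464 m

In SI units: v = 8960 m/s.
ρ_i^0.29 = 2850^0.29 = 10.04
d^0.79 = 6.15^0.79 = 4.200
v^0.48 = 8960^0.48 = 78.91
g^-0.21 = 0.27^-0.21 = 1.316
D = 0.106 × 10.04 × 4.200 × 78.91 × 1.316 = 464.2 m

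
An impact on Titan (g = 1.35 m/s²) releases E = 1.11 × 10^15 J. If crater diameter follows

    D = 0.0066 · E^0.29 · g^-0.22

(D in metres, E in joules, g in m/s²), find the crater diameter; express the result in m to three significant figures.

E^0.29 = (1.11 × 10^15)^0.29 = 2.308 × 10^4
g^-0.22 = 1.35^-0.22 = 0.9361
D = 0.0066 × 2.308 × 10^4 × 0.9361 = 142.6 m

D ≈ 143 m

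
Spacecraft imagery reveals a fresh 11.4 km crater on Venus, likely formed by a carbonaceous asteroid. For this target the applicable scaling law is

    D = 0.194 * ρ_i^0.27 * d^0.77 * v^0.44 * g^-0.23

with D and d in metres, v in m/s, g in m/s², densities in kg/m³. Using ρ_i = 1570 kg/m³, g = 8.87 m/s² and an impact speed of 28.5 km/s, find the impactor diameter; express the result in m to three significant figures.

Rearranging for d: d = [D / (0.194 · 1570^0.27 · 28500^0.44 · 8.87^-0.23)]^(1/0.77).
D = 11400 m.
1570^0.27 = 7.293
28500^0.44 = 91.23
8.87^-0.23 = 0.6053
Denominator = 0.194 × 7.293 × 91.23 × 0.6053 = 78.13
D / 78.13 = 11400 / 78.13 = 145.9
d = 145.9^(1/0.77) = 145.9^1.2987 = 646.3 m

d ≈ 646 m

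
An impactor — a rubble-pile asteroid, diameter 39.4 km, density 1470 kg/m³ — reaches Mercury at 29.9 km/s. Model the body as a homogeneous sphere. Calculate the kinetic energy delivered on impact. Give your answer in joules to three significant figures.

E ≈ 2.10 × 10^25 J

d = 39400 m; v = 29900 m/s.
Mass m = (π/6) ρ d³ = (π/6) × 1470 × (39400)³ = 4.708 × 10^16 kg
E = ½ m v² = 0.5 × 4.708 × 10^16 × (29900)² = 2.104 × 10^25 J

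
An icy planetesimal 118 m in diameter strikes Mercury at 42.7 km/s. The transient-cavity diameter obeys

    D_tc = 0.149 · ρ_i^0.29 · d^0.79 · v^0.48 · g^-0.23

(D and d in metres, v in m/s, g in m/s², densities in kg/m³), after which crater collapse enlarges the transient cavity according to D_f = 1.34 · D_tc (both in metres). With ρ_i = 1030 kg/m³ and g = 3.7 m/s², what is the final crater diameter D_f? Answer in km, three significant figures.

v = 42700 m/s.
ρ_i^0.29 = 1030^0.29 = 7.477
d^0.79 = 118^0.79 = 43.33
v^0.48 = 42700^0.48 = 167.0
g^-0.23 = 3.7^-0.23 = 0.7401
D_tc = 0.149 × 7.477 × 43.33 × 167.0 × 0.7401 = 5966 m
D_f = 1.34 × 5966 = 7994 m
     = 7.994 km

D_f ≈ 7.99 km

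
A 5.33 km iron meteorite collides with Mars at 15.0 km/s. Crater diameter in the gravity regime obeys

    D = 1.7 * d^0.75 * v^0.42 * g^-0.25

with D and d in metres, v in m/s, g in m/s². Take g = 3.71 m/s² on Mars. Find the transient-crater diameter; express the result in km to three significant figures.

D ≈ 43.4 km

In SI units: d = 5330 m, v = 15000 m/s.
d^0.75 = 5330^0.75 = 623.8
v^0.42 = 15000^0.42 = 56.75
g^-0.25 = 3.71^-0.25 = 0.7205
D = 1.7 × 623.8 × 56.75 × 0.7205 = 43360 m
   = 43.36 km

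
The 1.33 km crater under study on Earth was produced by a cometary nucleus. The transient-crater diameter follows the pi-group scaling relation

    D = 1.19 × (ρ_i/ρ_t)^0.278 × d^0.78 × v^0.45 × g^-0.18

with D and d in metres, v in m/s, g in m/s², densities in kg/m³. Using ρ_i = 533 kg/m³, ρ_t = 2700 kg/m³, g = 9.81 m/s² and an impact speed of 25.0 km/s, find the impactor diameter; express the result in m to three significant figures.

Rearranging for d: d = [D / (1.19 · (533/2700)^0.278 · 25000^0.45 · 9.81^-0.18)]^(1/0.78).
D = 1330 m.
(533/2700)^0.278 = 0.6370
25000^0.45 = 95.30
9.81^-0.18 = 0.6630
Denominator = 1.19 × 0.6370 × 95.30 × 0.6630 = 47.90
D / 47.90 = 1330 / 47.90 = 27.77
d = 27.77^(1/0.78) = 27.77^1.2821 = 70.93 m

d ≈ 70.9 m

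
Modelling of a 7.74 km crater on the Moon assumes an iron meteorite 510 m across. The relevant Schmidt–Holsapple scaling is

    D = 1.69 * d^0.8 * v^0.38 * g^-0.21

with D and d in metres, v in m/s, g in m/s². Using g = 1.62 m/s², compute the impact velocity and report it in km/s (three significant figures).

v ≈ 11.2 km/s

Rearranging for v: v = [D / (1.69 · 510^0.8 · 1.62^-0.21)]^(1/0.38).
D = 7740 m.
510^0.8 = 146.6
1.62^-0.21 = 0.9037
Denominator = 1.69 × 146.6 × 0.9037 = 223.9
D / 223.9 = 7740 / 223.9 = 34.57
v = 34.57^(1/0.38) = 34.57^2.6316 = 11201 m/s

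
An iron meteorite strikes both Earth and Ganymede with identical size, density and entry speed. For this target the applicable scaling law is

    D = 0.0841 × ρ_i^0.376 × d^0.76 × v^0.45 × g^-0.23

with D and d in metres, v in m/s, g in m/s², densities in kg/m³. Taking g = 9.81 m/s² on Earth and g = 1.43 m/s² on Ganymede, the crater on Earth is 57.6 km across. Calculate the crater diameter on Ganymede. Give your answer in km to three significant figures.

All impactor-dependent factors cancel in the ratio, leaving D_Ganymede/D_Earth = (g_Ganymede/g_Earth)^-0.23.
(1.43/9.81)^-0.23 = 0.1458^-0.23 = 1.557
D_Ganymede = 1.557 × 57.6 km = 89.7 km

D ≈ 89.7 km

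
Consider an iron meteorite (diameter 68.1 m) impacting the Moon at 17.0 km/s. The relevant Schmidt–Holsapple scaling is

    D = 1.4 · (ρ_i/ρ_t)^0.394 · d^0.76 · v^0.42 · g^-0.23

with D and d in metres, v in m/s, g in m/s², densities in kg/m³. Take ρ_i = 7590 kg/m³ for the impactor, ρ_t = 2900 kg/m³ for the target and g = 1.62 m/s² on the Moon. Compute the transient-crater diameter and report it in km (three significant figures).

In SI units: v = 17000 m/s.
(ρ_i/ρ_t)^0.394 = (7590/2900)^0.394 = 1.461
d^0.76 = 68.1^0.76 = 24.73
v^0.42 = 17000^0.42 = 59.81
g^-0.23 = 1.62^-0.23 = 0.8950
D = 1.4 × 1.461 × 24.73 × 59.81 × 0.8950 = 2708 m
   = 2.708 km

D ≈ 2.71 km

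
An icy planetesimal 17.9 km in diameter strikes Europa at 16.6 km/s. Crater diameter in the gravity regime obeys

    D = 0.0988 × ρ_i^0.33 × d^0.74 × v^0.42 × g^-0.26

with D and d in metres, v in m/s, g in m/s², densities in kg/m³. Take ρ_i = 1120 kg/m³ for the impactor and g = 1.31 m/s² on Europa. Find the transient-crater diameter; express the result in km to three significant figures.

D ≈ 77.6 km

In SI units: d = 17900 m, v = 16600 m/s.
ρ_i^0.33 = 1120^0.33 = 10.14
d^0.74 = 17900^0.74 = 1403
v^0.42 = 16600^0.42 = 59.22
g^-0.26 = 1.31^-0.26 = 0.9322
D = 0.0988 × 10.14 × 1403 × 59.22 × 0.9322 = 77594 m
   = 77.59 km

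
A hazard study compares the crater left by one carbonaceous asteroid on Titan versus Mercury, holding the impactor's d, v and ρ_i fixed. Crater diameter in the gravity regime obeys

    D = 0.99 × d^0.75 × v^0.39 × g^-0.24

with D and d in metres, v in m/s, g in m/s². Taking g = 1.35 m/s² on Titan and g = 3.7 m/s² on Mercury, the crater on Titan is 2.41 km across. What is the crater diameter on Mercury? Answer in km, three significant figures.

All impactor-dependent factors cancel in the ratio, leaving D_Mercury/D_Titan = (g_Mercury/g_Titan)^-0.24.
(3.7/1.35)^-0.24 = 2.741^-0.24 = 0.7851
D_Mercury = 0.7851 × 2.41 km = 1.89 km

D ≈ 1.89 km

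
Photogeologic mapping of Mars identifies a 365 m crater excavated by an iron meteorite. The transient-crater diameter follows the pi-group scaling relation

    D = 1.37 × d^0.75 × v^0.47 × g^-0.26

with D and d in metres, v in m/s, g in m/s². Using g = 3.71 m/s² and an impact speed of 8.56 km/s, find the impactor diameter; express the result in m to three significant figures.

Rearranging for d: d = [D / (1.37 · 8560^0.47 · 3.71^-0.26)]^(1/0.75).
8560^0.47 = 70.51
3.71^-0.26 = 0.7112
Denominator = 1.37 × 70.51 × 0.7112 = 68.70
D / 68.70 = 365 / 68.70 = 5.313
d = 5.313^(1/0.75) = 5.313^1.3333 = 9.270 m

d ≈ 9.27 m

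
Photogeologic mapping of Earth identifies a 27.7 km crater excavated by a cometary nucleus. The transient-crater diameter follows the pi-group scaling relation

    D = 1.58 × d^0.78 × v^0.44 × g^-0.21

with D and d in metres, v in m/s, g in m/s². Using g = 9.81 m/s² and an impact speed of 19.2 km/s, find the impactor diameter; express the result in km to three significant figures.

Rearranging for d: d = [D / (1.58 · 19200^0.44 · 9.81^-0.21)]^(1/0.78).
D = 27700 m.
19200^0.44 = 76.67
9.81^-0.21 = 0.6191
Denominator = 1.58 × 76.67 × 0.6191 = 75.00
D / 75.00 = 27700 / 75.00 = 369.3
d = 369.3^(1/0.78) = 369.3^1.2821 = 1957 m

d ≈ 1.96 km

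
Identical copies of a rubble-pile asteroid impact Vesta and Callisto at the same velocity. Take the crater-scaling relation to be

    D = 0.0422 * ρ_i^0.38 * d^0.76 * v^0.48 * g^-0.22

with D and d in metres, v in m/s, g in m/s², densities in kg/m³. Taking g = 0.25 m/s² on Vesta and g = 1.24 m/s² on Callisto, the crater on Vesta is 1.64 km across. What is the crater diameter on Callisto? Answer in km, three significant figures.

All impactor-dependent factors cancel in the ratio, leaving D_Callisto/D_Vesta = (g_Callisto/g_Vesta)^-0.22.
(1.24/0.25)^-0.22 = 4.960^-0.22 = 0.7031
D_Callisto = 0.7031 × 1.64 km = 1.15 km

D ≈ 1.15 km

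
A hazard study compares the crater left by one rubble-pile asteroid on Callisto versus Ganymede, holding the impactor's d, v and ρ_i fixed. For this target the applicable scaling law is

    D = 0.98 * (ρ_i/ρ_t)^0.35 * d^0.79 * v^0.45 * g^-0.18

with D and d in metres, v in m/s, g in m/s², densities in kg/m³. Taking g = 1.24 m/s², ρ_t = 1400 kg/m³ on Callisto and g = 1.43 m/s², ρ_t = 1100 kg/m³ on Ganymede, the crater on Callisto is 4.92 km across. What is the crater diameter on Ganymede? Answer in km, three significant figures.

The impactor-only factors (d, v, ρ_i) cancel in the ratio, leaving D_Ganymede/D_Callisto = (g_Ganymede/g_Callisto)^-0.18 · (ρ_t,Callisto/ρ_t,Ganymede)^0.35.
(1.43/1.24)^-0.18 = 1.153^-0.18 = 0.9747
(1400/1100)^0.35 = 1.273^0.35 = 1.088
Ratio = 0.9747 × 1.088 = 1.060
D_Ganymede = 1.060 × 4.92 km = 5.22 km

D ≈ 5.22 km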